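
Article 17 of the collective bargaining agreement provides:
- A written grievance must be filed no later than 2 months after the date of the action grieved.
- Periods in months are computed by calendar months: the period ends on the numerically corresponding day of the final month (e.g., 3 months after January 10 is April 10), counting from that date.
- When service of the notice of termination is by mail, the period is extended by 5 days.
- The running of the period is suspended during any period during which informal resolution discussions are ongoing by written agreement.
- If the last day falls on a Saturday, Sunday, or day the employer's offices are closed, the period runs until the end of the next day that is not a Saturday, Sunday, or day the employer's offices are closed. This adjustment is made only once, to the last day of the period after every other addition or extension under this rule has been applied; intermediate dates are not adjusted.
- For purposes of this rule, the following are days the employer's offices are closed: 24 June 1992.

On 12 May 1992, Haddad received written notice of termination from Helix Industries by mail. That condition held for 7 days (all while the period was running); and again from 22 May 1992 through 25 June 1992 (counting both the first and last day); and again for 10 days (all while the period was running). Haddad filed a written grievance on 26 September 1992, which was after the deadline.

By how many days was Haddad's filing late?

2 months after 12 May 1992 is July 12, 1992.
Service was by mail, adding 5 days: July 12, 1992 + 5 days = July 17, 1992.
Tolling adds 7 days: July 17, 1992 + 7 days = July 24, 1992.
From May 22, 1992 through June 25, 1992 inclusive is 35 days; tolling adds 35 days: July 24, 1992 + 35 days = August 28, 1992.
Tolling adds 10 days: August 28, 1992 + 10 days = September 7, 1992.
September 7, 1992 is a Monday and not a day the employer's offices are closed, so no extension applies.
The deadline is September 7, 1992; from September 7, 1992 to September 26, 1992 is 19 days.

19 days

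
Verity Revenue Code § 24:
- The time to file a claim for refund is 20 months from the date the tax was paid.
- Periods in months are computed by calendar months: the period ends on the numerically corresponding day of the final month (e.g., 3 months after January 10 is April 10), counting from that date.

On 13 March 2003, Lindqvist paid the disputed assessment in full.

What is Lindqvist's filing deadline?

November 13, 2004

20 months after 13 March 2003 is November 13, 2004.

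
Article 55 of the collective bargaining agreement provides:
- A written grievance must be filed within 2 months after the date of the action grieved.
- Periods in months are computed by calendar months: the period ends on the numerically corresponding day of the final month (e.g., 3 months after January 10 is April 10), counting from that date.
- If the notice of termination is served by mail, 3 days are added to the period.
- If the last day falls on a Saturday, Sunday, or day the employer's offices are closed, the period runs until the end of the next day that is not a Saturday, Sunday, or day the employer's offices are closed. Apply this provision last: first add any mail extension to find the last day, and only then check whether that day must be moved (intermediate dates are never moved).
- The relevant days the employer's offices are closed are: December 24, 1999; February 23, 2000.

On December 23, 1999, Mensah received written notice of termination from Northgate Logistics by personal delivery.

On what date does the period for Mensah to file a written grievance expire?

2 months after December 23, 1999 is February 23, 2000.
Service was not by mail, so no mail extension applies.
February 23, 2000 is a listed holiday. The next qualifying day is February 24, 2000.

February 24, 2000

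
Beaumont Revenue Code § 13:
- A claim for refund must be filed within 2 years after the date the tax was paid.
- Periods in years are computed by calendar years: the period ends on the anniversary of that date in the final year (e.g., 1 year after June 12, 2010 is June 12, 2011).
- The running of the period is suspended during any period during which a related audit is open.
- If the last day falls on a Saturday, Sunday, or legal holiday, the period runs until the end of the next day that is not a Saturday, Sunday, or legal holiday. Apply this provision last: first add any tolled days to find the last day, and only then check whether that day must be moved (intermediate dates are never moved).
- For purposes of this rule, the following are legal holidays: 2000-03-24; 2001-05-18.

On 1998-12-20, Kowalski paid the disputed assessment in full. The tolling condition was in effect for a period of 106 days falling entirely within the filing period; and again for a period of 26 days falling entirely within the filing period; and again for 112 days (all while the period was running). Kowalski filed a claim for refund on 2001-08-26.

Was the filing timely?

No

2 years after 1998-12-20 is December 20, 2000.
Tolling adds 106 days: December 20, 2000 + 106 days = April 5, 2001.
Tolling adds 26 days: April 5, 2001 + 26 days = May 1, 2001.
Tolling adds 112 days: May 1, 2001 + 112 days = August 21, 2001.
August 21, 2001 is a Tuesday and not a legal holiday, so no extension applies.
The deadline is August 21, 2001; the filing on August 26, 2001 is after that date.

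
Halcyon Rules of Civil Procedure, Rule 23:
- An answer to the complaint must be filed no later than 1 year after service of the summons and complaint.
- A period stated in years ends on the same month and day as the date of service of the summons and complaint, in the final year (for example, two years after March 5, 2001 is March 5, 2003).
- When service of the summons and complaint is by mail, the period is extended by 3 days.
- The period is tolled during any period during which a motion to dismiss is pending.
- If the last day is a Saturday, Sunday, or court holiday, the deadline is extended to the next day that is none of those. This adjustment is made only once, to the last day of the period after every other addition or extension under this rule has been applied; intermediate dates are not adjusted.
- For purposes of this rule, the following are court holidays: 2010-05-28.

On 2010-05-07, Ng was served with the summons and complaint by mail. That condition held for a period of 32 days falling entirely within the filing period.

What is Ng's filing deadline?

1 year after 2010-05-07 is May 7, 2011.
Service was by mail, adding 3 days: May 7, 2011 + 3 days = May 10, 2011.
Tolling adds 32 days: May 10, 2011 + 32 days = June 11, 2011.
June 11, 2011 is Saturday; June 12, 2011 is Sunday. The next qualifying day is June 13, 2011.

June 13, 2011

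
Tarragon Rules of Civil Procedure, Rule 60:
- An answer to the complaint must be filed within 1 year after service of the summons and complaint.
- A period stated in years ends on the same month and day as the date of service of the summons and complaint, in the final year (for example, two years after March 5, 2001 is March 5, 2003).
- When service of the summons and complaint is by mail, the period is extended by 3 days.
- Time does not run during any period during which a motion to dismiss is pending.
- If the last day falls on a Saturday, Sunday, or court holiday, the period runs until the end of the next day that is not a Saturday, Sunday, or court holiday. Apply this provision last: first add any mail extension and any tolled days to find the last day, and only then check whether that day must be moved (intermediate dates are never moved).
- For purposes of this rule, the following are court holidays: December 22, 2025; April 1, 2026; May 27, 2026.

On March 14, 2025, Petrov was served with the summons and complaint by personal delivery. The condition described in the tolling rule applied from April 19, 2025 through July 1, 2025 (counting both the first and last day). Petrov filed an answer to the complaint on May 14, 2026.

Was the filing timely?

1 year after March 14, 2025 is March 14, 2026.
Service was not by mail, so no mail extension applies.
From April 19, 2025 through July 1, 2025 inclusive is 74 days; tolling adds 74 days: March 14, 2026 + 74 days = May 27, 2026.
May 27, 2026 is a listed holiday. The next qualifying day is May 28, 2026.
The deadline is May 28, 2026; the filing on May 14, 2026 is on or before that date.

Yes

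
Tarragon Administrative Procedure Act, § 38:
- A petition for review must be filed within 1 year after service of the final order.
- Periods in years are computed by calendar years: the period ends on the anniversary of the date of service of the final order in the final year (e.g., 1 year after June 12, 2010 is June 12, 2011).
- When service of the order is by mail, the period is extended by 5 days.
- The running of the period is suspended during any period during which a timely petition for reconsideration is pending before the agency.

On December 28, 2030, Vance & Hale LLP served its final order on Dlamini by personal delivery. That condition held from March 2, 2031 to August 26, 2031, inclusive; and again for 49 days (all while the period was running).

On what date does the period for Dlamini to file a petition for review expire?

August 11, 2032

1 year after December 28, 2030 is December 28, 2031.
Service was not by mail, so no mail extension applies.
From March 2, 2031 through August 26, 2031 inclusive is 178 days; tolling adds 178 days: December 28, 2031 + 178 days = June 23, 2032.
Tolling adds 49 days: June 23, 2032 + 49 days = August 11, 2032.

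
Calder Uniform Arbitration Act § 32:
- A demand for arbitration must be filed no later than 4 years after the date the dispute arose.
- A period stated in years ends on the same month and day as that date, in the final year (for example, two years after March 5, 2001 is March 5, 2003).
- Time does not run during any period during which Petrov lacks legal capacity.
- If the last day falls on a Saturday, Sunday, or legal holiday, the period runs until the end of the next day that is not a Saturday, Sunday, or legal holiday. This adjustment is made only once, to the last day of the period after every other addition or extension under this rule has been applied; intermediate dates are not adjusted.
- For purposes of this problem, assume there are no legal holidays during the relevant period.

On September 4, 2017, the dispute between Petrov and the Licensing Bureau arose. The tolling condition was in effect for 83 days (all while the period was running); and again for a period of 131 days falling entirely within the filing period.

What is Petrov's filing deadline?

April 6, 2022

4 years after September 4, 2017 is September 4, 2021.
Tolling adds 83 days: September 4, 2021 + 83 days = November 26, 2021.
Tolling adds 131 days: November 26, 2021 + 131 days = April 6, 2022.
April 6, 2022 is a Wednesday and not a legal holiday, so no extension applies.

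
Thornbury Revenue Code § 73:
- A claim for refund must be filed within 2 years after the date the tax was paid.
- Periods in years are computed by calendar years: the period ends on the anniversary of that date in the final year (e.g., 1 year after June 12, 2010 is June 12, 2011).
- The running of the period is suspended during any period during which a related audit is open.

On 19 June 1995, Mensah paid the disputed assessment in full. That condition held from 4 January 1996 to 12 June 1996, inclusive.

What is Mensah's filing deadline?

November 27, 1997

2 years after 19 June 1995 is June 19, 1997.
From January 4, 1996 through June 12, 1996 inclusive is 161 days; tolling adds 161 days: June 19, 1997 + 161 days = November 27, 1997.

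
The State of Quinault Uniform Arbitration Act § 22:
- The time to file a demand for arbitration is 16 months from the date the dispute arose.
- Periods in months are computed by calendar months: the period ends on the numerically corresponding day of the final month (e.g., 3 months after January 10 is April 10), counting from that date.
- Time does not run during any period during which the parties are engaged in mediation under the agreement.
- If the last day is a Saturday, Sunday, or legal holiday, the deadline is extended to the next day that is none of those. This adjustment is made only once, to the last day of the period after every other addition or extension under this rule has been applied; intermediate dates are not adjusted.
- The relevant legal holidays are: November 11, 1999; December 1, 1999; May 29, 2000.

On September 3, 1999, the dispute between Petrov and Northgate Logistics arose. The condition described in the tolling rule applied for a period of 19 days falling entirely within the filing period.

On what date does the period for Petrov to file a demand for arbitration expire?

16 months after September 3, 1999 is January 3, 2001.
Tolling adds 19 days: January 3, 2001 + 19 days = January 22, 2001.
January 22, 2001 is a Monday and not a legal holiday, so no extension applies.

January 22, 2001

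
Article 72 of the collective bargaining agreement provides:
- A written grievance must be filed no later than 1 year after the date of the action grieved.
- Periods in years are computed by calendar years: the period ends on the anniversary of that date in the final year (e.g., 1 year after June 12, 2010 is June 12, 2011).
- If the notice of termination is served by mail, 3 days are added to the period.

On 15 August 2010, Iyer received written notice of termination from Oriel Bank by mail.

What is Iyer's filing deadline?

August 18, 2011

1 year after 15 August 2010 is August 15, 2011.
Service was by mail, adding 3 days: August 15, 2011 + 3 days = August 18, 2011.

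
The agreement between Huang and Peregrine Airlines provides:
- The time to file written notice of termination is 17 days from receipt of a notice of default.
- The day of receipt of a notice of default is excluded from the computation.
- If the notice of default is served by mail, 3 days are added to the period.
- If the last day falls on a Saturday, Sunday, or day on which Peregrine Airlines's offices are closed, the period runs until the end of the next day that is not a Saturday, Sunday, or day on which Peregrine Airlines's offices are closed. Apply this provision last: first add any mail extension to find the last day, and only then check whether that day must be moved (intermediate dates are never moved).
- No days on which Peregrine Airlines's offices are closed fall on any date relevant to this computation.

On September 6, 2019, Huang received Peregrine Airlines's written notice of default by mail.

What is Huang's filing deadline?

17 days after September 6, 2019 is September 23, 2019.
Service was by mail, adding 3 days: September 23, 2019 + 3 days = September 26, 2019.
September 26, 2019 is a Thursday and not a day on which Peregrine Airlines's offices are closed, so no extension applies.

September 26, 2019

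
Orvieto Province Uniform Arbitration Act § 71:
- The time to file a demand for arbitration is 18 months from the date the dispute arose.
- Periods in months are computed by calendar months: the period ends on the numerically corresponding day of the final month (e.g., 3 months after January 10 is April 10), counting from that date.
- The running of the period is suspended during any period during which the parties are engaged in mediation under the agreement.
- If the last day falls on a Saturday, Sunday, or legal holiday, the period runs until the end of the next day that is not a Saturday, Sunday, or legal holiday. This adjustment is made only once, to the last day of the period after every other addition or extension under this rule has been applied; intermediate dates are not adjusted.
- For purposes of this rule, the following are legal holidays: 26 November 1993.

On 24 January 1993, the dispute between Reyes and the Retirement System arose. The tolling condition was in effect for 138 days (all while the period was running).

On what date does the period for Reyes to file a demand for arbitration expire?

December 9, 1994

18 months after 24 January 1993 is July 24, 1994.
Tolling adds 138 days: July 24, 1994 + 138 days = December 9, 1994.
December 9, 1994 is a Friday and not a legal holiday, so no extension applies.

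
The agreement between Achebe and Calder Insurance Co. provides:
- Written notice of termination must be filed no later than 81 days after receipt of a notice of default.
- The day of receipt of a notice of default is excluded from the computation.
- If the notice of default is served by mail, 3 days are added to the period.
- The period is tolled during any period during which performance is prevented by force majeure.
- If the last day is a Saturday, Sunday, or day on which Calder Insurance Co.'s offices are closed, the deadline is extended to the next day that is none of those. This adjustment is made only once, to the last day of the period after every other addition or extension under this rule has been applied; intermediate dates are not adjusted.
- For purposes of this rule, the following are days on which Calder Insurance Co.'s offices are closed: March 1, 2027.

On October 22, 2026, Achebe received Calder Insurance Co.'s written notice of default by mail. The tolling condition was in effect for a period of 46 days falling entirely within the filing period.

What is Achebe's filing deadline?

March 2, 2027

81 days after October 22, 2026 is January 11, 2027.
Service was by mail, adding 3 days: January 11, 2027 + 3 days = January 14, 2027.
Tolling adds 46 days: January 14, 2027 + 46 days = March 1, 2027.
March 1, 2027 is a listed holiday. The next qualifying day is March 2, 2027.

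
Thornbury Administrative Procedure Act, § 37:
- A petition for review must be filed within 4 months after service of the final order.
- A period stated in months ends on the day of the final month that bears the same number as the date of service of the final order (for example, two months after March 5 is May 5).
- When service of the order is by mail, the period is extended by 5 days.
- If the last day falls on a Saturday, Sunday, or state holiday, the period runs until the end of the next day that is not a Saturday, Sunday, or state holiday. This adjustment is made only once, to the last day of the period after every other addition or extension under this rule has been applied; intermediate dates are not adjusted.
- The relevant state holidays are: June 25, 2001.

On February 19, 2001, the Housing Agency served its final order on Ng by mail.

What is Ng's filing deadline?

June 26, 2001

4 months after February 19, 2001 is June 19, 2001.
Service was by mail, adding 5 days: June 19, 2001 + 5 days = June 24, 2001.
June 24, 2001 is Sunday; June 25, 2001 is a listed holiday. The next qualifying day is June 26, 2001.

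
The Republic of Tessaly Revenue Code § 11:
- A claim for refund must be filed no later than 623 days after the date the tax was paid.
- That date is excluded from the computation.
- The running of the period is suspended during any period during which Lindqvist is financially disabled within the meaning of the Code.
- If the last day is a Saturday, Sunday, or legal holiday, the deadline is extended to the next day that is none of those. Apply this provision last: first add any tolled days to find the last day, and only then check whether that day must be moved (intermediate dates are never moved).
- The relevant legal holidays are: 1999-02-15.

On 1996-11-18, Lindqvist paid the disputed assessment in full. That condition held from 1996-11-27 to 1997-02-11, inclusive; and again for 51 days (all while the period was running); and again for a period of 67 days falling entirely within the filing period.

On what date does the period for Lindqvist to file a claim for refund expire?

623 days after 1996-11-18 is August 3, 1998.
From November 27, 1996 through February 11, 1997 inclusive is 77 days; tolling adds 77 days: August 3, 1998 + 77 days = October 19, 1998.
Tolling adds 51 days: October 19, 1998 + 51 days = December 9, 1998.
Tolling adds 67 days: December 9, 1998 + 67 days = February 14, 1999.
February 14, 1999 is Sunday; February 15, 1999 is a listed holiday. The next qualifying day is February 16, 1999.

February 16, 1999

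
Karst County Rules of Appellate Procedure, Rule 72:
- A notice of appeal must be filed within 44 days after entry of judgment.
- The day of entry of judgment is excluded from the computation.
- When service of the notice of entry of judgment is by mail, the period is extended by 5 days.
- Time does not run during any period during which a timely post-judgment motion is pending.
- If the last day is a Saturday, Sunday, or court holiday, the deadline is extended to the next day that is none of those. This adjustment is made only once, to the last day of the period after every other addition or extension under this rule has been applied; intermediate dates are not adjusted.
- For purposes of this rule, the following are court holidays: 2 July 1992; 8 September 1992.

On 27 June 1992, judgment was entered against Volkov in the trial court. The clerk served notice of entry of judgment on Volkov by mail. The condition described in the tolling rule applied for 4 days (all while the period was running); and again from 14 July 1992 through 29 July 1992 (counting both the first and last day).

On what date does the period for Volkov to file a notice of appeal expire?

44 days after 27 June 1992 is August 10, 1992.
Service was by mail, adding 5 days: August 10, 1992 + 5 days = August 15, 1992.
Tolling adds 4 days: August 15, 1992 + 4 days = August 19, 1992.
From July 14, 1992 through July 29, 1992 inclusive is 16 days; tolling adds 16 days: August 19, 1992 + 16 days = September 4, 1992.
September 4, 1992 is a Friday and not a court holiday, so no extension applies.

September 4, 1992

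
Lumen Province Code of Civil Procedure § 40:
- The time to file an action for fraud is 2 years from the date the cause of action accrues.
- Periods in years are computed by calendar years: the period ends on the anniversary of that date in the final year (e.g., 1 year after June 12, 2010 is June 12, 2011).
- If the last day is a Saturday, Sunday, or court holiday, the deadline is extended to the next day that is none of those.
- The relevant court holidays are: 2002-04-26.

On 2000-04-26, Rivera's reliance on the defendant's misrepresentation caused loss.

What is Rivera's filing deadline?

2 years after 2000-04-26 is April 26, 2002.
April 26, 2002 is a listed holiday; April 27, 2002 is Saturday; April 28, 2002 is Sunday. The next qualifying day is April 29, 2002.

April 29, 2002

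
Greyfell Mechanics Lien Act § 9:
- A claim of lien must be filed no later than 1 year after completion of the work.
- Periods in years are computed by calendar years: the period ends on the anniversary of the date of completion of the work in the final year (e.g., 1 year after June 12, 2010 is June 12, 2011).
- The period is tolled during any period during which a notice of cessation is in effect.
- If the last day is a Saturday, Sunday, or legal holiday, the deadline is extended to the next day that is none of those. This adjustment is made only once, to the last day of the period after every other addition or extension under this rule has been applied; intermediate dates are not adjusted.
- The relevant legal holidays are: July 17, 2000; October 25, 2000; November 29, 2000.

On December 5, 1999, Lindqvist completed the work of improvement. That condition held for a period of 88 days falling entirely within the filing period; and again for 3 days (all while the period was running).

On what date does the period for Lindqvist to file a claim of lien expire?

1 year after December 5, 1999 is December 5, 2000.
Tolling adds 88 days: December 5, 2000 + 88 days = March 3, 2001.
Tolling adds 3 days: March 3, 2001 + 3 days = March 6, 2001.
March 6, 2001 is a Tuesday and not a legal holiday, so no extension applies.

March 6, 2001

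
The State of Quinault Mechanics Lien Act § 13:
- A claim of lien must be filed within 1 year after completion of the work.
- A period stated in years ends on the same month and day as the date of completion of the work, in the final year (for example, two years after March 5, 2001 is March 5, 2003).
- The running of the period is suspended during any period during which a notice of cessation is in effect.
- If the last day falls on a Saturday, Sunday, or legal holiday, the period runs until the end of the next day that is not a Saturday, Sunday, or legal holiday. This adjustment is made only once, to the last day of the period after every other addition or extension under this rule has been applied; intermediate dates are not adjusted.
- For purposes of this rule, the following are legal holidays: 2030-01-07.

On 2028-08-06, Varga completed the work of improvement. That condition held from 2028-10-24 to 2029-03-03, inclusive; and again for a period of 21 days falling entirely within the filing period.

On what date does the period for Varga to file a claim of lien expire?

January 8, 2030

1 year after 2028-08-06 is August 6, 2029.
From October 24, 2028 through March 3, 2029 inclusive is 131 days; tolling adds 131 days: August 6, 2029 + 131 days = December 15, 2029.
Tolling adds 21 days: December 15, 2029 + 21 days = January 5, 2030.
January 5, 2030 is Saturday; January 6, 2030 is Sunday; January 7, 2030 is a listed holiday. The next qualifying day is January 8, 2030.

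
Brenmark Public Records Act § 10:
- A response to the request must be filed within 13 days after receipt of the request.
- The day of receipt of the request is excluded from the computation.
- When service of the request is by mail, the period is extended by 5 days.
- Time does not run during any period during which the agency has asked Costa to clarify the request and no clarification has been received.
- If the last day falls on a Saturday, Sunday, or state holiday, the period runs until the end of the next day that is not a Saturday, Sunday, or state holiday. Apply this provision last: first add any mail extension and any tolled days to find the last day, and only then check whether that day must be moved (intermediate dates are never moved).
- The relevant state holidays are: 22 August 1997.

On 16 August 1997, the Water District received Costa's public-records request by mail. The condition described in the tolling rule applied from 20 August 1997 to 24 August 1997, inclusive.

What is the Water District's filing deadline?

13 days after 16 August 1997 is August 29, 1997.
Service was by mail, adding 5 days: August 29, 1997 + 5 days = September 3, 1997.
From August 20, 1997 through August 24, 1997 inclusive is 5 days; tolling adds 5 days: September 3, 1997 + 5 days = September 8, 1997.
September 8, 1997 is a Monday and not a state holiday, so no extension applies.

September 8, 1997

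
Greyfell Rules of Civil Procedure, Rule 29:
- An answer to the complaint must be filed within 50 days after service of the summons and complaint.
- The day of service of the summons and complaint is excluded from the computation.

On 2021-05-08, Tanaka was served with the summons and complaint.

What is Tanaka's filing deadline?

50 days after 2021-05-08 is June 27, 2021.

June 27, 2021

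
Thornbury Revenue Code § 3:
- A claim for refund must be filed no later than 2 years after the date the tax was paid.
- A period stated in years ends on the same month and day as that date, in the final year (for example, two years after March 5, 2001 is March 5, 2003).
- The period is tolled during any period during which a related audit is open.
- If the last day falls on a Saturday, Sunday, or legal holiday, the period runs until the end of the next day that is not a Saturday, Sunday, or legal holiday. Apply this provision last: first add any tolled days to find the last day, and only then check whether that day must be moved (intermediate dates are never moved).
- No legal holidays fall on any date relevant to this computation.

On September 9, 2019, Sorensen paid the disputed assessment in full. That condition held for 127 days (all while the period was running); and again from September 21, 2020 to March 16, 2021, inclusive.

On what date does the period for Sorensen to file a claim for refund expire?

July 11, 2022

2 years after September 9, 2019 is September 9, 2021.
Tolling adds 127 days: September 9, 2021 + 127 days = January 14, 2022.
From September 21, 2020 through March 16, 2021 inclusive is 177 days; tolling adds 177 days: January 14, 2022 + 177 days = July 10, 2022.
July 10, 2022 is Sunday. The next qualifying day is July 11, 2022.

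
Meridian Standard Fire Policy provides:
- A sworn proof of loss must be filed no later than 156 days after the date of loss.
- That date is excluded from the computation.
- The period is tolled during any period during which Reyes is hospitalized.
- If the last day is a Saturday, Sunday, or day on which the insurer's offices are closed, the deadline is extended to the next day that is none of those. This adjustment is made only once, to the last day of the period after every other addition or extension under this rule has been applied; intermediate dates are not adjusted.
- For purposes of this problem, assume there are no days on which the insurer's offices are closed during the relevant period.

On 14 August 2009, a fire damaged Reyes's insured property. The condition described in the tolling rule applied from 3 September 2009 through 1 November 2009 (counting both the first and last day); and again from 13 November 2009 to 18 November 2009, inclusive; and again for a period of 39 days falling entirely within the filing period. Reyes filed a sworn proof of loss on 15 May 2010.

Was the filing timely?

No

156 days after 14 August 2009 is January 17, 2010.
From September 3, 2009 through November 1, 2009 inclusive is 60 days; tolling adds 60 days: January 17, 2010 + 60 days = March 18, 2010.
From November 13, 2009 through November 18, 2009 inclusive is 6 days; tolling adds 6 days: March 18, 2010 + 6 days = March 24, 2010.
Tolling adds 39 days: March 24, 2010 + 39 days = May 2, 2010.
May 2, 2010 is Sunday. The next qualifying day is May 3, 2010.
The deadline is May 3, 2010; the filing on May 15, 2010 is after that date.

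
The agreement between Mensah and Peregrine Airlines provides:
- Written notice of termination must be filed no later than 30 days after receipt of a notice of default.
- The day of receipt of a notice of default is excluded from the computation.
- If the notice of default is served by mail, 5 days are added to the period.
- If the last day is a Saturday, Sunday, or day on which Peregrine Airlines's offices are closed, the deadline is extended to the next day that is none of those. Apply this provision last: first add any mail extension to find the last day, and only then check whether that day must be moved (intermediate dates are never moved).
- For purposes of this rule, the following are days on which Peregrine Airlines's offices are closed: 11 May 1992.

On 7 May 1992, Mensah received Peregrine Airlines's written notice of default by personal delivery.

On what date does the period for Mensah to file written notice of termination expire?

30 days after 7 May 1992 is June 6, 1992.
Service was not by mail, so no mail extension applies.
June 6, 1992 is Saturday; June 7, 1992 is Sunday. The next qualifying day is June 8, 1992.

June 8, 1992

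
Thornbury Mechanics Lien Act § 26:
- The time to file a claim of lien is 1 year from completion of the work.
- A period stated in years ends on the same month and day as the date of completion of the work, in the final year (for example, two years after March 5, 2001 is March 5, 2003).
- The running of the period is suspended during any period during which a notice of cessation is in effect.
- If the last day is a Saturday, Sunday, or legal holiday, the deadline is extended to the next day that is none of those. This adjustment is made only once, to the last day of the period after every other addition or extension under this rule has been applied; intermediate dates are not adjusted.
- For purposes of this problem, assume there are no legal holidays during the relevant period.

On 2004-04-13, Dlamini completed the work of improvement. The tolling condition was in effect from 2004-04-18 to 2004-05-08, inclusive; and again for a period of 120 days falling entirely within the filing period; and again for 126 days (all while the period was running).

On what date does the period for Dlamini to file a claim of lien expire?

January 5, 2006

1 year after 2004-04-13 is April 13, 2005.
From April 18, 2004 through May 8, 2004 inclusive is 21 days; tolling adds 21 days: April 13, 2005 + 21 days = May 4, 2005.
Tolling adds 120 days: May 4, 2005 + 120 days = September 1, 2005.
Tolling adds 126 days: September 1, 2005 + 126 days = January 5, 2006.
January 5, 2006 is a Thursday and not a legal holiday, so no extension applies.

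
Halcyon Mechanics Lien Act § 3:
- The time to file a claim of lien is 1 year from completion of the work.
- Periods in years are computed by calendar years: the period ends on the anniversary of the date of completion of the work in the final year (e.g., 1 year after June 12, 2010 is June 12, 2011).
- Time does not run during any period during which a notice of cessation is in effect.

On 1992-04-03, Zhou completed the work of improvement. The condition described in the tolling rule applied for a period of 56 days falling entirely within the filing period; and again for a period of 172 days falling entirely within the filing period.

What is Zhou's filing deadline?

November 17, 1993

1 year after 1992-04-03 is April 3, 1993.
Tolling adds 56 days: April 3, 1993 + 56 days = May 29, 1993.
Tolling adds 172 days: May 29, 1993 + 172 days = November 17, 1993.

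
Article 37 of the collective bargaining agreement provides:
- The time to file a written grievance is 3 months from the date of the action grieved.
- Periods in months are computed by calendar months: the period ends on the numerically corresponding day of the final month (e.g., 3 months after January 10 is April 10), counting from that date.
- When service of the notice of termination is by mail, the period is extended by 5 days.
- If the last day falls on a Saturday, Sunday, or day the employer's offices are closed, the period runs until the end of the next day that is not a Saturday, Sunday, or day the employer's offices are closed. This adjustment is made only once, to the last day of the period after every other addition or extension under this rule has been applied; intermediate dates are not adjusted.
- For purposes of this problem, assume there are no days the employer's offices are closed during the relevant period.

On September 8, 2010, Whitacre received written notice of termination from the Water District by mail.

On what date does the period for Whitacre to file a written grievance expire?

3 months after September 8, 2010 is December 8, 2010.
Service was by mail, adding 5 days: December 8, 2010 + 5 days = December 13, 2010.
December 13, 2010 is a Monday and not a day the employer's offices are closed, so no extension applies.

December 13, 2010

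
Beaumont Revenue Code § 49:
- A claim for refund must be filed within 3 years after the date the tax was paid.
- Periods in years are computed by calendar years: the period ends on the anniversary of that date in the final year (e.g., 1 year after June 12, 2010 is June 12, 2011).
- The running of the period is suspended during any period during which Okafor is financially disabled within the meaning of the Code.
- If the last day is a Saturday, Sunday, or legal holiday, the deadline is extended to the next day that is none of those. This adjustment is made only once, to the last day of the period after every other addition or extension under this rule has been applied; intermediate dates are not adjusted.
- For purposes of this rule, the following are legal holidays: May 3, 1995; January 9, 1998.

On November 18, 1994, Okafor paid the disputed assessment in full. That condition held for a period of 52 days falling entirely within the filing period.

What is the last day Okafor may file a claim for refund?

3 years after November 18, 1994 is November 18, 1997.
Tolling adds 52 days: November 18, 1997 + 52 days = January 9, 1998.
January 9, 1998 is a listed holiday; January 10, 1998 is Saturday; January 11, 1998 is Sunday. The next qualifying day is January 12, 1998.

January 12, 1998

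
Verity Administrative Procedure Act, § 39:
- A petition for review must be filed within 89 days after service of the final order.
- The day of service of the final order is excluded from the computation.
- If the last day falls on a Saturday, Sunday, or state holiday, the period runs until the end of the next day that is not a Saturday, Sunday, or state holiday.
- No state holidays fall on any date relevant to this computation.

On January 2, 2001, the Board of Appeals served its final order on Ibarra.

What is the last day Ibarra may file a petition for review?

April 2, 2001

89 days after January 2, 2001 is April 1, 2001.
April 1, 2001 is Sunday. The next qualifying day is April 2, 2001.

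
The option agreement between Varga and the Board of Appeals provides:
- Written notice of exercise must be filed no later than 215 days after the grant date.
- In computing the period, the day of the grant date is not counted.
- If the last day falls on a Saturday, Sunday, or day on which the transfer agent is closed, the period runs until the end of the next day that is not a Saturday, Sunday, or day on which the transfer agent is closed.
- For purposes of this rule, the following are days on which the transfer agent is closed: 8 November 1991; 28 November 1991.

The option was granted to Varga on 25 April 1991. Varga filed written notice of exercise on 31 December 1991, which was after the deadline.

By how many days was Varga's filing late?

35 days

215 days after 25 April 1991 is November 26, 1991.
November 26, 1991 is a Tuesday and not a day on which the transfer agent is closed, so no extension applies.
The deadline is November 26, 1991; from November 26, 1991 to December 31, 1991 is 35 days.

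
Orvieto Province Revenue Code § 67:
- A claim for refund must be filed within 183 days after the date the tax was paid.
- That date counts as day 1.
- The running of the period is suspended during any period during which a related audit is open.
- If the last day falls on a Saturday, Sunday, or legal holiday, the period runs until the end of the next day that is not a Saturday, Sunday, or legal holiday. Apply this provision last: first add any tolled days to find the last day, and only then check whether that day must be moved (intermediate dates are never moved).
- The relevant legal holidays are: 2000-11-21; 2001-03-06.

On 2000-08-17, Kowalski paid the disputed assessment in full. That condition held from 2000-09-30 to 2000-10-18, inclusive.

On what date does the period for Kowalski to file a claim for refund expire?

Counting 2000-08-17 as day 1, day 183 is February 15, 2001.
From September 30, 2000 through October 18, 2000 inclusive is 19 days; tolling adds 19 days: February 15, 2001 + 19 days = March 6, 2001.
March 6, 2001 is a listed holiday. The next qualifying day is March 7, 2001.

March 7, 2001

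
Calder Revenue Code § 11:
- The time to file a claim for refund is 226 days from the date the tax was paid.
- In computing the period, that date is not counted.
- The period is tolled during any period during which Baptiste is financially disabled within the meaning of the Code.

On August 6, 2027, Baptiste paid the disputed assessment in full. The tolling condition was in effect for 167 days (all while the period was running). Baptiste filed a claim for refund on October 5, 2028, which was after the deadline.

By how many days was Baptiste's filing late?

226 days after August 6, 2027 is March 19, 2028.
Tolling adds 167 days: March 19, 2028 + 167 days = September 2, 2028.
The deadline is September 2, 2028; from September 2, 2028 to October 5, 2028 is 33 days.

33 days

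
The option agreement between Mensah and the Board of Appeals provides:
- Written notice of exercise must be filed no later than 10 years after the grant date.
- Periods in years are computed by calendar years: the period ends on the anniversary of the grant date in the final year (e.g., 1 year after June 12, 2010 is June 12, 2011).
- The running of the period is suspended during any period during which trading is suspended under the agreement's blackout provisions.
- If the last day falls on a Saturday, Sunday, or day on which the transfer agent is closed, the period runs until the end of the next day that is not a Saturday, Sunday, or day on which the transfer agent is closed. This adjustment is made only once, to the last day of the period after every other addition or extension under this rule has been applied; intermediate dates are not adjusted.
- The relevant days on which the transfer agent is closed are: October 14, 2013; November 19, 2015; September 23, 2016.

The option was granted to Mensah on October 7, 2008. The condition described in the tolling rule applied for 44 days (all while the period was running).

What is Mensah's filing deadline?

November 20, 2018

10 years after October 7, 2008 is October 7, 2018.
Tolling adds 44 days: October 7, 2018 + 44 days = November 20, 2018.
November 20, 2018 is a Tuesday and not a day on which the transfer agent is closed, so no extension applies.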